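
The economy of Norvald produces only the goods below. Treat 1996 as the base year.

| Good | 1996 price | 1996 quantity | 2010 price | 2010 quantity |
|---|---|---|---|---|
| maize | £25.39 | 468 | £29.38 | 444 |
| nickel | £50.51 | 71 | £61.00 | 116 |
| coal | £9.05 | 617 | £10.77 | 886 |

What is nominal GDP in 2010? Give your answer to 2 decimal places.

£29662.94

Nominal GDP 2010 = Σ (p_2010 × q_2010) = 29.38·444 + 61.00·116 + 10.77·886 = 29662.94.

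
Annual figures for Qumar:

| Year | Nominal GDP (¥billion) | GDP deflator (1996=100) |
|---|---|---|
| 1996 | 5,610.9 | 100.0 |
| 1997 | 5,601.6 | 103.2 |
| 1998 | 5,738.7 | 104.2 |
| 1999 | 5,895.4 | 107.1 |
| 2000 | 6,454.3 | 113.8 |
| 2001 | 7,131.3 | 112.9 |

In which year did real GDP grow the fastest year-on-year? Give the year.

2001

1997: real = 5601.6/1.032 = 5427.91; growth vs 1996 (5610.90) = -3.26%.
1998: real = 5738.7/1.042 = 5507.39; growth vs 1997 (5427.91) = 1.46%.
1999: real = 5895.4/1.071 = 5504.58; growth vs 1998 (5507.39) = -0.05%.
2000: real = 6454.3/1.138 = 5671.62; growth vs 1999 (5504.58) = 3.03%.
2001: real = 7131.3/1.129 = 6316.47; growth vs 2000 (5671.62) = 11.37%.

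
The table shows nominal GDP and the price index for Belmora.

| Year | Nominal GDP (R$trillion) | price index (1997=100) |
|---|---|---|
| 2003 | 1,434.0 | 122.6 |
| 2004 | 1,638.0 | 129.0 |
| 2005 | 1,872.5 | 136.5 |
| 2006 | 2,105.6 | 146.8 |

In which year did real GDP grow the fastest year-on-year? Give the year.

2004

2004: real = 1638.0/1.290 = 1269.77; growth vs 2003 (1169.66) = 8.56%.
2005: real = 1872.5/1.365 = 1371.79; growth vs 2004 (1269.77) = 8.03%.
2006: real = 2105.6/1.468 = 1434.33; growth vs 2005 (1371.79) = 4.56%.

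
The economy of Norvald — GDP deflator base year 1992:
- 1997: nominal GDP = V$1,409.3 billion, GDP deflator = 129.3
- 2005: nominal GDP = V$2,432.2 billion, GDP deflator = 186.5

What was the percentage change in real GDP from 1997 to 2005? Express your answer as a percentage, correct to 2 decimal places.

Real GDP 1997 = 1409.3 / 1.293 = 1089.95.
Real GDP 2005 = 2432.2 / 1.865 = 1304.13.
Real growth = 1304.13 / 1089.95 − 1 = 0.1965.

19.65%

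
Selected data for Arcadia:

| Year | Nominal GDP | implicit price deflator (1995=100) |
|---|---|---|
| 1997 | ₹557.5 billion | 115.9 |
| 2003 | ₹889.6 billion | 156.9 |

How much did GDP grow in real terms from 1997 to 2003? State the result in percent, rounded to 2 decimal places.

17.87%

Real GDP 1997 = 557.5 / 1.159 = 481.02.
Real GDP 2003 = 889.6 / 1.569 = 566.99.
Real growth = 566.99 / 481.02 − 1 = 0.1787.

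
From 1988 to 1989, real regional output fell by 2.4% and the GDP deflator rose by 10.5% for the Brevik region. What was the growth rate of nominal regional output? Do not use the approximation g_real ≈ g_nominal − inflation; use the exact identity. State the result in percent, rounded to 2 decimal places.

(1 + g_nom) = (1 + g_real)(1 + π) = 0.9760 × 1.1050 = 1.07848.

7.85%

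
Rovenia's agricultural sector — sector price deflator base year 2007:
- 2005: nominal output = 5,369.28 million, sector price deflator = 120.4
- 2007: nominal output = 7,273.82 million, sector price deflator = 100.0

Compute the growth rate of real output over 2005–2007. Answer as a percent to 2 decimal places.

Real output 2005 = 5369.28 / 1.204 = 4459.53.
Real output 2007 = 7273.82 / 1.000 = 7273.82.
Real growth = 7273.82 / 4459.53 − 1 = 0.6311.

63.11%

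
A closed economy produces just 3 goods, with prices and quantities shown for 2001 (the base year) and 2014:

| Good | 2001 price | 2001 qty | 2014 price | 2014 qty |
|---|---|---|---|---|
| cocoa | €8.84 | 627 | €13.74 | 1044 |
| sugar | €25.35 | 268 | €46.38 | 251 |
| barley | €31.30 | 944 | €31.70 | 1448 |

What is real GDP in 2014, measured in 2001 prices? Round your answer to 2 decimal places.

€60914.21

Real GDP 2014 = Σ (p_2001 × q_2014) = 8.84·1044 + 25.35·251 + 31.30·1448 = 60914.21.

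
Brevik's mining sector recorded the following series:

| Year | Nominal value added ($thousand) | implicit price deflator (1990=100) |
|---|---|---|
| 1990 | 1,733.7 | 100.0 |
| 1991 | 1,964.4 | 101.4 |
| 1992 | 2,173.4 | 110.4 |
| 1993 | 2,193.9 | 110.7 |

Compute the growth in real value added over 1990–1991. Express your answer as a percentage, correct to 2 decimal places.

11.74%

Real value added 1990 = 1733.7/1.000 = 1733.70.
Real value added 1991 = 1964.4/1.014 = 1937.28.
Change = 1937.28/1733.70 − 1 = 0.1174.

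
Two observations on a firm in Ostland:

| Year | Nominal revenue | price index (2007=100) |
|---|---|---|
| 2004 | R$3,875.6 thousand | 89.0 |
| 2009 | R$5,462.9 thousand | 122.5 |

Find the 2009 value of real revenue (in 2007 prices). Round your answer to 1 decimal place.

Real revenue = Nominal / (price index/100) = 5462.9 / 1.225 = 4459.51.

R$4,459.5 thousand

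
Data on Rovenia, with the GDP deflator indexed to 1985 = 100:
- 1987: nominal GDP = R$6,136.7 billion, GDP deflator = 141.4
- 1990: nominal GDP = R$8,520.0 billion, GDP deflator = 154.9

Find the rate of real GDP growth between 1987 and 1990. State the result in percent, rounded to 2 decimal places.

26.74%

Real GDP 1987 = 6136.7 / 1.414 = 4339.96.
Real GDP 1990 = 8520.0 / 1.549 = 5500.32.
Real growth = 5500.32 / 4339.96 − 1 = 0.2674.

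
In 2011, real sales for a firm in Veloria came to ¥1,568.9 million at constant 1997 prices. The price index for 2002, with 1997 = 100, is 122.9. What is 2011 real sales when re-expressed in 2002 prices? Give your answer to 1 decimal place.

¥1,928.2 million

Real sales in 2002 prices = Real sales in 1997 prices × (P_2002/P_1997) = 1568.9 × 1.229 = 1928.18.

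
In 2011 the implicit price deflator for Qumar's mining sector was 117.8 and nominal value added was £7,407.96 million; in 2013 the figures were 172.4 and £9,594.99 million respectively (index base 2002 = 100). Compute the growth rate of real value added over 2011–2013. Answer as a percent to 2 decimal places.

Deflate each year: 2011 → 7407.96/1.178 = 6288.59; 2013 → 9594.99/1.724 = 5565.54.
So real value added changed by 5565.54/6288.59 − 1 = -0.1150, i.e. -11.50%.

-11.50%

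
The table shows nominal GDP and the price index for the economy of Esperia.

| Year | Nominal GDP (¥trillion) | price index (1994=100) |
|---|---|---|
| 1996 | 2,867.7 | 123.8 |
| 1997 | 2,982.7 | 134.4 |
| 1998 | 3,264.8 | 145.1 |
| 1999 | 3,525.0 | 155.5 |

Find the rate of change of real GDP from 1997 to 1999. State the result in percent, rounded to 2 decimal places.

2.15%

Real GDP 1997 = 2982.7/1.344 = 2219.27.
Real GDP 1999 = 3525.0/1.555 = 2266.88.
Change = 2266.88/2219.27 − 1 = 0.0215.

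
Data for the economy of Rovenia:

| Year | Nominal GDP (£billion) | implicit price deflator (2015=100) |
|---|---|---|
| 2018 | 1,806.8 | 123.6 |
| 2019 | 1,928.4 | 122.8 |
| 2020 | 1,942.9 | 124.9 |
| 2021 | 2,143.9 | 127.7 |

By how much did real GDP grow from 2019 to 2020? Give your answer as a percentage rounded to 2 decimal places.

-0.94%

Real GDP 2019 = 1928.4/1.228 = 1570.36.
Real GDP 2020 = 1942.9/1.249 = 1555.56.
Change = 1555.56/1570.36 − 1 = -0.0094.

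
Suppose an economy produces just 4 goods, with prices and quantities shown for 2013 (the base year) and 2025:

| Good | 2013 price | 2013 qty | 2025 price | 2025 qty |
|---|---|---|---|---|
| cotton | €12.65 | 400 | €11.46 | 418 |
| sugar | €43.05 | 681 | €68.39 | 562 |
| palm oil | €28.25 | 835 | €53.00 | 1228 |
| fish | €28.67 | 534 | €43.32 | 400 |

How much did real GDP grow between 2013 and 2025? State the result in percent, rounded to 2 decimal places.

Real GDP 2013 = Nominal GDP 2013 = 12.65·400 + 43.05·681 + 28.25·835 + 28.67·534 = 73275.58.
Real GDP 2025 (at 2013 prices) = 12.65·418 + 43.05·562 + 28.25·1228 + 28.67·400 = 75640.80.
Real growth = 75640.80/73275.58 − 1 = 0.0323.

3.23%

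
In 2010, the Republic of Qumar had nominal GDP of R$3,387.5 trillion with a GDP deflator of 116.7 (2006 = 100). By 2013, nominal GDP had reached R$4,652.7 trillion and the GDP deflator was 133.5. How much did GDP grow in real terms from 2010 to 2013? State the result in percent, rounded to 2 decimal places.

Deflate each year: 2010 → 3387.5/1.167 = 2902.74; 2013 → 4652.7/1.335 = 3485.17.
So real GDP changed by 3485.17/2902.74 − 1 = 0.2006, i.e. 20.06%.

20.06%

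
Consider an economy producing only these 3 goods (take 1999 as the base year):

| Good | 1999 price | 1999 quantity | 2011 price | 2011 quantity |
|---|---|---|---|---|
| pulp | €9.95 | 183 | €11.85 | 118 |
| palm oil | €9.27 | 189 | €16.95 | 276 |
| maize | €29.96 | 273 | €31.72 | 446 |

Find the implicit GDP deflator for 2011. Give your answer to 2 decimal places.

118.30

Nominal GDP 2011 = 11.85·118 + 16.95·276 + 31.72·446 = 20223.62.
Real GDP 2011 (at 1999 prices) = 9.95·118 + 9.27·276 + 29.96·446 = 17094.78.
Deflator = Nominal/Real × 100 = 20223.62/17094.78 × 100 = 118.303.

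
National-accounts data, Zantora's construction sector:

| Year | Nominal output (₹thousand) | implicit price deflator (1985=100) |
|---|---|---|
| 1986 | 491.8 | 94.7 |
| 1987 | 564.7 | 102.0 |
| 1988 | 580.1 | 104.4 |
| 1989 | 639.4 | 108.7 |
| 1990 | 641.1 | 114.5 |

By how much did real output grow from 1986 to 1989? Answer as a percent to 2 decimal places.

13.27%

Real output 1986 = 491.8/0.947 = 519.32.
Real output 1989 = 639.4/1.087 = 588.22.
Change = 588.22/519.32 − 1 = 0.1327.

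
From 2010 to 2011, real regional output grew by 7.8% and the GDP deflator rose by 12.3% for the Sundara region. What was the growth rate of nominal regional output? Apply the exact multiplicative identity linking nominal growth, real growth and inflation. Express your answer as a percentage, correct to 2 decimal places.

21.06%

(1 + g_nom) = (1 + g_real)(1 + π) = 1.0780 × 1.1230 = 1.21059.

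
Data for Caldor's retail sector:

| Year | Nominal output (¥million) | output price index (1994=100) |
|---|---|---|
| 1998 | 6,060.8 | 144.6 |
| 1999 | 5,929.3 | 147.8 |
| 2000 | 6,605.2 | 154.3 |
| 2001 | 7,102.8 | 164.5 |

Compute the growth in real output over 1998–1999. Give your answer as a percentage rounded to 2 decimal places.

Real output 1998 = 6060.8/1.446 = 4191.42.
Real output 1999 = 5929.3/1.478 = 4011.71.
Change = 4011.71/4191.42 − 1 = -0.0429.

-4.29%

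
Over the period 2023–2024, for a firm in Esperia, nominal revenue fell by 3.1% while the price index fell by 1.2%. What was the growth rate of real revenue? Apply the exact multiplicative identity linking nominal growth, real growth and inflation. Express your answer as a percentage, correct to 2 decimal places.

(1 + g_nom) = (1 + g_real)(1 + π), so g_real = 0.9690 / 0.9880 − 1 = -0.01923.

-1.92%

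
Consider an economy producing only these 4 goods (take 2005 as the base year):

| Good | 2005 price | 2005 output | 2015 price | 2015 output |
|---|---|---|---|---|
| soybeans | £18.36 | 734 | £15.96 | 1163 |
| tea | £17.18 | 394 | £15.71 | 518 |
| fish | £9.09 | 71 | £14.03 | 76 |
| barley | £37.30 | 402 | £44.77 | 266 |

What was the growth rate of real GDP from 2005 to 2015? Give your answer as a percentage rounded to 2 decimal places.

13.88%

Real GDP 2005 = Nominal GDP 2005 = 18.36·734 + 17.18·394 + 9.09·71 + 37.30·402 = 35885.15.
Real GDP 2015 (at 2005 prices) = 18.36·1163 + 17.18·518 + 9.09·76 + 37.30·266 = 40864.56.
Real growth = 40864.56/35885.15 − 1 = 0.1388.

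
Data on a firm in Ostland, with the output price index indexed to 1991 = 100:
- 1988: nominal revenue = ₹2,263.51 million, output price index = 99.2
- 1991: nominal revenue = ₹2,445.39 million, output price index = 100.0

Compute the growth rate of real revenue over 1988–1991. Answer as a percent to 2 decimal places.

Real revenue 1988 = 2263.51 / 0.992 = 2281.76.
Real revenue 1991 = 2445.39 / 1.000 = 2445.39.
Real growth = 2445.39 / 2281.76 − 1 = 0.0717.

7.17%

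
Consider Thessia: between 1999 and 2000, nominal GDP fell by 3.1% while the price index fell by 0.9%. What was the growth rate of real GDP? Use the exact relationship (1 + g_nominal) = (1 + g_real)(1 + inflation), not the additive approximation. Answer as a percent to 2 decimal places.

-2.22%

(1 + g_nom) = (1 + g_real)(1 + π), so g_real = 0.9690 / 0.9910 − 1 = -0.02220.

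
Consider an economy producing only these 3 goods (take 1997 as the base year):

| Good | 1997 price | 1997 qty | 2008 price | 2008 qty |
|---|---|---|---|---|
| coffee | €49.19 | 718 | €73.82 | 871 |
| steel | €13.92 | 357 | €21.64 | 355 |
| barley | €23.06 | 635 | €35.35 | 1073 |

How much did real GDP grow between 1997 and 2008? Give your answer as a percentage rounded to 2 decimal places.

32.04%

Real GDP 1997 = Nominal GDP 1997 = 49.19·718 + 13.92·357 + 23.06·635 = 54930.96.
Real GDP 2008 (at 1997 prices) = 49.19·871 + 13.92·355 + 23.06·1073 = 72529.47.
Real growth = 72529.47/54930.96 − 1 = 0.3204.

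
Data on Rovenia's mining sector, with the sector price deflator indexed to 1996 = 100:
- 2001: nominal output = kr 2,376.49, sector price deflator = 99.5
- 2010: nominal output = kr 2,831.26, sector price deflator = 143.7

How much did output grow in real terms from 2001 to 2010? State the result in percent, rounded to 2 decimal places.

-17.51%

Real output 2001 = 2376.49 / 0.995 = 2388.43.
Real output 2010 = 2831.26 / 1.437 = 1970.26.
Real growth = 1970.26 / 2388.43 − 1 = -0.1751.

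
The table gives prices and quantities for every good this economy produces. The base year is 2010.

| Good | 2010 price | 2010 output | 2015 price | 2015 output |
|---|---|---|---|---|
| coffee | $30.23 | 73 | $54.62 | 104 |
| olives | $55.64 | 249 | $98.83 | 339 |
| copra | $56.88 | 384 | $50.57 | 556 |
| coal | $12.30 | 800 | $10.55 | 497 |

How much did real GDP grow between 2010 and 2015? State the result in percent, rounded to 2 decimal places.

25.14%

Real GDP 2010 = Nominal GDP 2010 = 30.23·73 + 55.64·249 + 56.88·384 + 12.30·800 = 47743.07.
Real GDP 2015 (at 2010 prices) = 30.23·104 + 55.64·339 + 56.88·556 + 12.30·497 = 59744.26.
Real growth = 59744.26/47743.07 − 1 = 0.2514.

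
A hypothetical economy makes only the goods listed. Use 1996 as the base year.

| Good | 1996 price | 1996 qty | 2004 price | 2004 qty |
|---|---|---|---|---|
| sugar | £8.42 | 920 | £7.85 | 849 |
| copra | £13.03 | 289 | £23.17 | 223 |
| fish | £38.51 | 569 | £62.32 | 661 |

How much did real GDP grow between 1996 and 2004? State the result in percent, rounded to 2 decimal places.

Real GDP 1996 = Nominal GDP 1996 = 8.42·920 + 13.03·289 + 38.51·569 = 33424.26.
Real GDP 2004 (at 1996 prices) = 8.42·849 + 13.03·223 + 38.51·661 = 35509.38.
Real growth = 35509.38/33424.26 − 1 = 0.0624.

6.24%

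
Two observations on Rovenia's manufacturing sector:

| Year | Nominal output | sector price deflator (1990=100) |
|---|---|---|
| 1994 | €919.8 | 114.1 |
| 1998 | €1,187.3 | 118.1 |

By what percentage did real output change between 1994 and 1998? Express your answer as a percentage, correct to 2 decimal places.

24.71%

Deflate each year: 1994 → 919.8/1.141 = 806.13; 1998 → 1187.3/1.181 = 1005.33.
So real output changed by 1005.33/806.13 − 1 = 0.2471, i.e. 24.71%.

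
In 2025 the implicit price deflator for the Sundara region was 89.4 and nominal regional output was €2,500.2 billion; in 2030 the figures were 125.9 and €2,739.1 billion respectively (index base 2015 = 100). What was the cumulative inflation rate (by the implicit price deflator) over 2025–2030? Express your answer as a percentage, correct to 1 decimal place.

40.8%

Price-level change = 125.9 / 89.4 − 1 = 0.4083.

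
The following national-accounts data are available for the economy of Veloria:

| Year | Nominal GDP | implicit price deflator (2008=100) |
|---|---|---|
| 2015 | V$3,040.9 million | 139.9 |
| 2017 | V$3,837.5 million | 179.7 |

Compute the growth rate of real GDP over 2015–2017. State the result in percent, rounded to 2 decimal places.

-1.75%

Real GDP 2015 = 3040.9 / 1.399 = 2173.62.
Real GDP 2017 = 3837.5 / 1.797 = 2135.50.
Real growth = 2135.50 / 2173.62 − 1 = -0.0175.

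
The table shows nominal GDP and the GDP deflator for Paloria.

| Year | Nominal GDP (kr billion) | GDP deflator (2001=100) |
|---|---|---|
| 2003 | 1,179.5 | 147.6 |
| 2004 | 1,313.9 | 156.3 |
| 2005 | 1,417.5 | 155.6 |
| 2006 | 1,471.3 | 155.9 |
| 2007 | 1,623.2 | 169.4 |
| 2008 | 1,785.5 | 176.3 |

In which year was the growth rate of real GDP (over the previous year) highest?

2004: real = 1313.9/1.563 = 840.63; growth vs 2003 (799.12) = 5.19%.
2005: real = 1417.5/1.556 = 910.99; growth vs 2004 (840.63) = 8.37%.
2006: real = 1471.3/1.559 = 943.75; growth vs 2005 (910.99) = 3.60%.
2007: real = 1623.2/1.694 = 958.21; growth vs 2006 (943.75) = 1.53%.
2008: real = 1785.5/1.763 = 1012.76; growth vs 2007 (958.21) = 5.69%.

2005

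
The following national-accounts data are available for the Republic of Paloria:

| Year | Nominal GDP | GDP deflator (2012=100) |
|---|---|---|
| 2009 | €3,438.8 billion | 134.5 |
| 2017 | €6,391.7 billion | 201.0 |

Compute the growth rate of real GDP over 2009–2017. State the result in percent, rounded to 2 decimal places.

24.38%

Real GDP 2009 = 3438.8 / 1.345 = 2556.73.
Real GDP 2017 = 6391.7 / 2.010 = 3179.95.
Real growth = 3179.95 / 2556.73 − 1 = 0.2438.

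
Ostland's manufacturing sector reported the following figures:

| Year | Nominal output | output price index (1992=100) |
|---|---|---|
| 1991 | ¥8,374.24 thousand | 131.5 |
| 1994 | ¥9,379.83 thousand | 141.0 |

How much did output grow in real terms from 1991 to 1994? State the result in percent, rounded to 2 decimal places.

4.46%

Real output 1991 = 8374.24 / 1.315 = 6368.24.
Real output 1994 = 9379.83 / 1.410 = 6652.36.
Real growth = 6652.36 / 6368.24 − 1 = 0.0446.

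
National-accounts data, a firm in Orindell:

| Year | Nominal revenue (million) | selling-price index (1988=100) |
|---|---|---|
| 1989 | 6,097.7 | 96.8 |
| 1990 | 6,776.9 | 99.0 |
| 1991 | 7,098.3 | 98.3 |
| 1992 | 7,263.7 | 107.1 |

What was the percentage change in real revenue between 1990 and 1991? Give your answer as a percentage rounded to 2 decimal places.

5.49%

Real revenue 1990 = 6776.9/0.990 = 6845.35.
Real revenue 1991 = 7098.3/0.983 = 7221.06.
Change = 7221.06/6845.35 − 1 = 0.0549.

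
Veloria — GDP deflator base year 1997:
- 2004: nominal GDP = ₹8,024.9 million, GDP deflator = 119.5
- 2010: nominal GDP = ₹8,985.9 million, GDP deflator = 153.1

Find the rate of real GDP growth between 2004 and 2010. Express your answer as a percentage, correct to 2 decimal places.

Deflate each year: 2004 → 8024.9/1.195 = 6715.40; 2010 → 8985.9/1.531 = 5869.30.
So real GDP changed by 5869.30/6715.40 − 1 = -0.1260, i.e. -12.60%.

-12.60%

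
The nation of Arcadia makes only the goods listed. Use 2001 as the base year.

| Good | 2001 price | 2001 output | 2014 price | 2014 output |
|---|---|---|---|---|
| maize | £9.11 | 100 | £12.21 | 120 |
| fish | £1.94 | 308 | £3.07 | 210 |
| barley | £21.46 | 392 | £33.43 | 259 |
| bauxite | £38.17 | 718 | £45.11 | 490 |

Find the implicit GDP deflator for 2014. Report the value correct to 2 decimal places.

Nominal GDP 2014 = 12.21·120 + 3.07·210 + 33.43·259 + 45.11·490 = 32872.17.
Real GDP 2014 (at 2001 prices) = 9.11·120 + 1.94·210 + 21.46·259 + 38.17·490 = 25762.04.
Deflator = Nominal/Real × 100 = 32872.17/25762.04 × 100 = 127.599.

127.60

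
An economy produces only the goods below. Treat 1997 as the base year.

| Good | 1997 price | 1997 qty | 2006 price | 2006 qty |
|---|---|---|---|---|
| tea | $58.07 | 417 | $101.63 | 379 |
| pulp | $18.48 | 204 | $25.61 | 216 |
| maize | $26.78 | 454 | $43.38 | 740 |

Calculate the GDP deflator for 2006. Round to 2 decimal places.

Nominal GDP 2006 = 101.63·379 + 25.61·216 + 43.38·740 = 76150.73.
Real GDP 2006 (at 1997 prices) = 58.07·379 + 18.48·216 + 26.78·740 = 45817.41.
Deflator = Nominal/Real × 100 = 76150.73/45817.41 × 100 = 166.205.

166.20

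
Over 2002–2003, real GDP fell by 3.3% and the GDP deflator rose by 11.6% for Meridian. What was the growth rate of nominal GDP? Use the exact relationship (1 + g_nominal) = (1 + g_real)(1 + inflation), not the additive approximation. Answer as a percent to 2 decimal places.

(1 + g_nom) = (1 + g_real)(1 + π) = 0.9670 × 1.1160 = 1.07917.

7.92%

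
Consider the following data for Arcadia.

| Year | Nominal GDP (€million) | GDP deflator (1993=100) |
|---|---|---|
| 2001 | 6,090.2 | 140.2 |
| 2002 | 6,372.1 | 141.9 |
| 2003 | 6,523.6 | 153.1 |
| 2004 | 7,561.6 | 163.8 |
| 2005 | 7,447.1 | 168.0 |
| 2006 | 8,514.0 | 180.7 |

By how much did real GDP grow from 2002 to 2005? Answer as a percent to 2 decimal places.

-1.29%

Real GDP 2002 = 6372.1/1.419 = 4490.56.
Real GDP 2005 = 7447.1/1.680 = 4432.80.
Change = 4432.80/4490.56 − 1 = -0.0129.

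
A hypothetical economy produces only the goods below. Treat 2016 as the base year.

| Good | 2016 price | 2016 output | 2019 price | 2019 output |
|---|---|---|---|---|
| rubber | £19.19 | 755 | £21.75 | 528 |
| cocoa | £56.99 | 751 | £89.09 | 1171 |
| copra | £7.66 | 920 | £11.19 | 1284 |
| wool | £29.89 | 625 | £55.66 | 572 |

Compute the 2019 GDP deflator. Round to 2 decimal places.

156.08

Nominal GDP 2019 = 21.75·528 + 89.09·1171 + 11.19·1284 + 55.66·572 = 162013.87.
Real GDP 2019 (at 2016 prices) = 19.19·528 + 56.99·1171 + 7.66·1284 + 29.89·572 = 103800.13.
Deflator = Nominal/Real × 100 = 162013.87/103800.13 × 100 = 156.083.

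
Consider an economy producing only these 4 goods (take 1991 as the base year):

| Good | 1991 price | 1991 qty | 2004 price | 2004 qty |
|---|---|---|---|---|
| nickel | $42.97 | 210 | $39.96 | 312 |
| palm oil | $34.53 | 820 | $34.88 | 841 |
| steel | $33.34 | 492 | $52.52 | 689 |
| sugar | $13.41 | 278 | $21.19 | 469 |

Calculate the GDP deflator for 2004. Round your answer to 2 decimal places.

Nominal GDP 2004 = 39.96·312 + 34.88·841 + 52.52·689 + 21.19·469 = 87925.99.
Real GDP 2004 (at 1991 prices) = 42.97·312 + 34.53·841 + 33.34·689 + 13.41·469 = 71706.92.
Deflator = Nominal/Real × 100 = 87925.99/71706.92 × 100 = 122.619.

122.62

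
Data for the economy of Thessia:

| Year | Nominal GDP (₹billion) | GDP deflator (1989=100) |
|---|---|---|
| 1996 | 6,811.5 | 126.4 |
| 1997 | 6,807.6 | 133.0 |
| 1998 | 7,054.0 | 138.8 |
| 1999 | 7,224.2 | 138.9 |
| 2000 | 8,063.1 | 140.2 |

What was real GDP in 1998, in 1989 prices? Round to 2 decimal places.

₹5,082.13 billion

Real GDP 1998 = 7054.0 / 1.388 = 5082.13.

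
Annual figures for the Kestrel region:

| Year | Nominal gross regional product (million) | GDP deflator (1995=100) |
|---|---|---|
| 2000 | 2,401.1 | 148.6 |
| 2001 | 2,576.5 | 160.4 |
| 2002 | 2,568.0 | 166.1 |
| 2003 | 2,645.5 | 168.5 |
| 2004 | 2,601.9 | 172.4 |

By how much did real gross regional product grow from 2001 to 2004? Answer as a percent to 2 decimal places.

-6.04%

Real gross regional product 2001 = 2576.5/1.604 = 1606.30.
Real gross regional product 2004 = 2601.9/1.724 = 1509.22.
Change = 1509.22/1606.30 − 1 = -0.0604.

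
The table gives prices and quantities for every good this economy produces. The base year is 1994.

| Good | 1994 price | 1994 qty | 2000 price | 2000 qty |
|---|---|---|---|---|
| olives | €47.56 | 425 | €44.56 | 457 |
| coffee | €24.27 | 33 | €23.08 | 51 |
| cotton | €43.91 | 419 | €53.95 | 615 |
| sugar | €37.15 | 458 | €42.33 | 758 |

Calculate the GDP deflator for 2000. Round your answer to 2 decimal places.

Nominal GDP 2000 = 44.56·457 + 23.08·51 + 53.95·615 + 42.33·758 = 86806.39.
Real GDP 2000 (at 1994 prices) = 47.56·457 + 24.27·51 + 43.91·615 + 37.15·758 = 78137.04.
Deflator = Nominal/Real × 100 = 86806.39/78137.04 × 100 = 111.095.

111.10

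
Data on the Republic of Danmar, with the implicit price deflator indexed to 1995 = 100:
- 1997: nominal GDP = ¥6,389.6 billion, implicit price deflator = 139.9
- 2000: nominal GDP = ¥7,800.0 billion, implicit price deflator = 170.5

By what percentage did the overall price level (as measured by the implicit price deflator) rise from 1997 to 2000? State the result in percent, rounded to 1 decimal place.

Price-level change = 170.5 / 139.9 − 1 = 0.2187.

21.9%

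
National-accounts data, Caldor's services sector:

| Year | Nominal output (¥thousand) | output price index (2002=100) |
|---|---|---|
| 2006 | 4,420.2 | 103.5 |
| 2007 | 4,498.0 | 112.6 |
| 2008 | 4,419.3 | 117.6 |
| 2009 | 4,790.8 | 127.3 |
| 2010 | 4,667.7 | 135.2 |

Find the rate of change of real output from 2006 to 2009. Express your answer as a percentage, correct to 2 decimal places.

Real output 2006 = 4420.2/1.035 = 4270.72.
Real output 2009 = 4790.8/1.273 = 3763.39.
Change = 3763.39/4270.72 − 1 = -0.1188.

-11.88%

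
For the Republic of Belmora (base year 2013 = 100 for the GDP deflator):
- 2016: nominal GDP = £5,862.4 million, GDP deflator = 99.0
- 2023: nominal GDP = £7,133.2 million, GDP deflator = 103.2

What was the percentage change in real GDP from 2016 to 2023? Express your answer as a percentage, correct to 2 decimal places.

16.73%

Deflate each year: 2016 → 5862.4/0.990 = 5921.62; 2023 → 7133.2/1.032 = 6912.02.
So real GDP changed by 6912.02/5921.62 − 1 = 0.1673, i.e. 16.73%.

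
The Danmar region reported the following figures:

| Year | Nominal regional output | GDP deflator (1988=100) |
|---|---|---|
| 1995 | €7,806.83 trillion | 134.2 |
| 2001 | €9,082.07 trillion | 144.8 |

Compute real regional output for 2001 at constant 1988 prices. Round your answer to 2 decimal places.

€6,272.15 trillion

Real regional output = Nominal / (GDP deflator/100) = 9082.07 / 1.448 = 6272.15.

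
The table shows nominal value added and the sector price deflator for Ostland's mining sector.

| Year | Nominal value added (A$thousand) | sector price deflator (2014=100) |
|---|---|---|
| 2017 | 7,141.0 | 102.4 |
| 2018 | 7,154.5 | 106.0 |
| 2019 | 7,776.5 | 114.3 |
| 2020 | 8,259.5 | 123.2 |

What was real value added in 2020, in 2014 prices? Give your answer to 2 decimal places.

A$6,704.14 thousand

Real value added 2020 = 8259.5 / 1.232 = 6704.14.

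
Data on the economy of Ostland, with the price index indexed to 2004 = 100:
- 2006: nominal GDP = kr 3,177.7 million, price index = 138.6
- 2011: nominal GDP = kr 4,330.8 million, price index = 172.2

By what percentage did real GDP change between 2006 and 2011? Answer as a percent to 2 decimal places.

9.69%

Deflate each year: 2006 → 3177.7/1.386 = 2292.71; 2011 → 4330.8/1.722 = 2514.98.
So real GDP changed by 2514.98/2292.71 − 1 = 0.0969, i.e. 9.69%.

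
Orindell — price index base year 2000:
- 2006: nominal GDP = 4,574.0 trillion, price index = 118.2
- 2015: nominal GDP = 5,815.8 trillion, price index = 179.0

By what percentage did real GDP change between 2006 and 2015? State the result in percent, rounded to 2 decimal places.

-16.04%

Real GDP 2006 = 4574.0 / 1.182 = 3869.71.
Real GDP 2015 = 5815.8 / 1.790 = 3249.05.
Real growth = 3249.05 / 3869.71 − 1 = -0.1604.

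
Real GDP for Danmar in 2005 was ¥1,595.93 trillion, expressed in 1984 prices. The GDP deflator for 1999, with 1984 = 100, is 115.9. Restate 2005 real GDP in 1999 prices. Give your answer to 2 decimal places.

Real GDP in 1999 prices = Real GDP in 1984 prices × (P_1999/P_1984) = 1595.93 × 1.159 = 1849.68.

¥1,849.68 trillion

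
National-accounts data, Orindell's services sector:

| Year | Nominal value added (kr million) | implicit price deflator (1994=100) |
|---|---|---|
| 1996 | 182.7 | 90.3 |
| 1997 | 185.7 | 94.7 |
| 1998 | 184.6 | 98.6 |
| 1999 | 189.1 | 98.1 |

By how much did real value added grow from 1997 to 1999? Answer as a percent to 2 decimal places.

-1.70%

Real value added 1997 = 185.7/0.947 = 196.09.
Real value added 1999 = 189.1/0.981 = 192.76.
Change = 192.76/196.09 − 1 = -0.0170.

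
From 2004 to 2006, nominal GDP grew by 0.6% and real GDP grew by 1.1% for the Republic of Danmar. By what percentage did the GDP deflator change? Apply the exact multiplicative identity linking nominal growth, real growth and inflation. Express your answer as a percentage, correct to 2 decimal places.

(1 + g_nom) = (1 + g_real)(1 + π), so π = 1.0060 / 1.0110 − 1 = -0.00495.

-0.49%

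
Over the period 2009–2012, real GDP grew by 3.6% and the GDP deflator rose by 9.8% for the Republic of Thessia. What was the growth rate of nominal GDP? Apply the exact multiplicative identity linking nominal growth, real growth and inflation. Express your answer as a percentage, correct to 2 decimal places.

13.75%

(1 + g_nom) = (1 + g_real)(1 + π) = 1.0360 × 1.0980 = 1.13753.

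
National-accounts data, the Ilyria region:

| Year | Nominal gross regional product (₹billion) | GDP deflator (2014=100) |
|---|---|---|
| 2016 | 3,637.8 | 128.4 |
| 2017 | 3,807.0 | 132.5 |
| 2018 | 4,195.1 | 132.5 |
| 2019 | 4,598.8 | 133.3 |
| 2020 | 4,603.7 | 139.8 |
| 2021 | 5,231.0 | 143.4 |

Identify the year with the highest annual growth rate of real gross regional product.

2021

2017: real = 3807.0/1.325 = 2873.21; growth vs 2016 (2833.18) = 1.41%.
2018: real = 4195.1/1.325 = 3166.11; growth vs 2017 (2873.21) = 10.19%.
2019: real = 4598.8/1.333 = 3449.96; growth vs 2018 (3166.11) = 8.97%.
2020: real = 4603.7/1.398 = 3293.06; growth vs 2019 (3449.96) = -4.55%.
2021: real = 5231.0/1.434 = 3647.84; growth vs 2020 (3293.06) = 10.77%.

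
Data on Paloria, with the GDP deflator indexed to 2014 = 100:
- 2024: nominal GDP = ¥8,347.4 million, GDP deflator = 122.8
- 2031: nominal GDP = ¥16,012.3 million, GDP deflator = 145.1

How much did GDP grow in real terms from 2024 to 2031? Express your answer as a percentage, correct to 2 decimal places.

Deflate each year: 2024 → 8347.4/1.228 = 6797.56; 2031 → 16012.3/1.451 = 11035.35.
So real GDP changed by 11035.35/6797.56 − 1 = 0.6234, i.e. 62.34%.

62.34%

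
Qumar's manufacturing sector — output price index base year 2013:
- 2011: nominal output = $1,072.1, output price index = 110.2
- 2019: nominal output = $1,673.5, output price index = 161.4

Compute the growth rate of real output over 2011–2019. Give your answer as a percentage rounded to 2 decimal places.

Deflate each year: 2011 → 1072.1/1.102 = 972.87; 2019 → 1673.5/1.614 = 1036.86.
So real output changed by 1036.86/972.87 − 1 = 0.0658, i.e. 6.58%.

6.58%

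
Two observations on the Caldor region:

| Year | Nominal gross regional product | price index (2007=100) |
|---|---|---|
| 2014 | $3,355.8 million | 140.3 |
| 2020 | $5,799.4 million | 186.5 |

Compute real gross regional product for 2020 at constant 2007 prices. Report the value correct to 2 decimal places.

$3,109.60 million

Real gross regional product = Nominal / (price index/100) = 5799.4 / 1.865 = 3109.60.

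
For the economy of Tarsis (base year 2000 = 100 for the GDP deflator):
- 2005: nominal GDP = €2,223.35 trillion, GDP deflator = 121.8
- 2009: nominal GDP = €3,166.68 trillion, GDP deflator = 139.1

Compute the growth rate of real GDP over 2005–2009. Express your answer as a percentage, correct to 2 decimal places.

Deflate each year: 2005 → 2223.35/1.218 = 1825.41; 2009 → 3166.68/1.391 = 2276.55.
So real GDP changed by 2276.55/1825.41 − 1 = 0.2471, i.e. 24.71%.

24.71%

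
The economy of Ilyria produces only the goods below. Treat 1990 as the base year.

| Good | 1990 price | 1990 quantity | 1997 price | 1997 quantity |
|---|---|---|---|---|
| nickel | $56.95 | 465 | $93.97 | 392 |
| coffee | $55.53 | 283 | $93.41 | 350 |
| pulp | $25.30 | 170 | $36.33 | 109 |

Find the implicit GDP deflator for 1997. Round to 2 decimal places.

Nominal GDP 1997 = 93.97·392 + 93.41·350 + 36.33·109 = 73489.71.
Real GDP 1997 (at 1990 prices) = 56.95·392 + 55.53·350 + 25.30·109 = 44517.60.
Deflator = Nominal/Real × 100 = 73489.71/44517.60 × 100 = 165.080.

165.08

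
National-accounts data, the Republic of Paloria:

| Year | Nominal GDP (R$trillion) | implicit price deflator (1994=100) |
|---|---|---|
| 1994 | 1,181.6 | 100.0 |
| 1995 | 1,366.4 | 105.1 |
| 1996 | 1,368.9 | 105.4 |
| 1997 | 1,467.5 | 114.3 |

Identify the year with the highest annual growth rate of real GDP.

1995: real = 1366.4/1.051 = 1300.10; growth vs 1994 (1181.60) = 10.03%.
1996: real = 1368.9/1.054 = 1298.77; growth vs 1995 (1300.10) = -0.10%.
1997: real = 1467.5/1.143 = 1283.90; growth vs 1996 (1298.77) = -1.14%.

1995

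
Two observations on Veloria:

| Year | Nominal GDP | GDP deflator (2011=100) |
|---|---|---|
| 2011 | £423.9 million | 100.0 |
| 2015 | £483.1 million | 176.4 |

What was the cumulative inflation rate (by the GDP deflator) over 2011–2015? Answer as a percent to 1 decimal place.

Price-level change = 176.4 / 100.0 − 1 = 0.7640.

76.4%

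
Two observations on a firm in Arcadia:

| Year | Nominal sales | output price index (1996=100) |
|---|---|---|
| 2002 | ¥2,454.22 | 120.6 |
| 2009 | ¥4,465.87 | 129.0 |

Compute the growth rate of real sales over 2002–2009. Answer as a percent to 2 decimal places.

Deflate each year: 2002 → 2454.22/1.206 = 2035.01; 2009 → 4465.87/1.290 = 3461.91.
So real sales changed by 3461.91/2035.01 − 1 = 0.7012, i.e. 70.12%.

70.12%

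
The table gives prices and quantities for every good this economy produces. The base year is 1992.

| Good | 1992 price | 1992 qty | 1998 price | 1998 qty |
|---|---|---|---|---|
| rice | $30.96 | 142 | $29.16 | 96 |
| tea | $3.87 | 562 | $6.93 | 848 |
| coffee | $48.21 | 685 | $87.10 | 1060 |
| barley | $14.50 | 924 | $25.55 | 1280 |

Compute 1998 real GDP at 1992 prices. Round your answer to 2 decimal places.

$75916.52

Real GDP 1998 = Σ (p_1992 × q_1998) = 30.96·96 + 3.87·848 + 48.21·1060 + 14.50·1280 = 75916.52.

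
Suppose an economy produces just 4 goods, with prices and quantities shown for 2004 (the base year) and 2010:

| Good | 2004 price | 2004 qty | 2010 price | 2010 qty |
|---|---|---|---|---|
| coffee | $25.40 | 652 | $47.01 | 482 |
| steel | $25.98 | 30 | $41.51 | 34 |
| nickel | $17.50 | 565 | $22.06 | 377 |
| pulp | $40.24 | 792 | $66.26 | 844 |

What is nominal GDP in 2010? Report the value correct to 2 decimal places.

$88310.22

Nominal GDP 2010 = Σ (p_2010 × q_2010) = 47.01·482 + 41.51·34 + 22.06·377 + 66.26·844 = 88310.22.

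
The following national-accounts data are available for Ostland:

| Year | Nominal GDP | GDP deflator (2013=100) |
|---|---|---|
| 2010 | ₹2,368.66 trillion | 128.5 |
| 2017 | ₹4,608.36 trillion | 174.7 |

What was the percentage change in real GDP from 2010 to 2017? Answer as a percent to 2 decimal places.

Deflate each year: 2010 → 2368.66/1.285 = 1843.32; 2017 → 4608.36/1.747 = 2637.87.
So real GDP changed by 2637.87/1843.32 − 1 = 0.4310, i.e. 43.10%.

43.10%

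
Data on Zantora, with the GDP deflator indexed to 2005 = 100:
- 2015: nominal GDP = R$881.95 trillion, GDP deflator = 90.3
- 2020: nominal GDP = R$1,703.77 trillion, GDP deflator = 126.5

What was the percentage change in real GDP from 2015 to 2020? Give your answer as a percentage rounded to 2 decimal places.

Deflate each year: 2015 → 881.95/0.903 = 976.69; 2020 → 1703.77/1.265 = 1346.85.
So real GDP changed by 1346.85/976.69 − 1 = 0.3790, i.e. 37.90%.

37.90%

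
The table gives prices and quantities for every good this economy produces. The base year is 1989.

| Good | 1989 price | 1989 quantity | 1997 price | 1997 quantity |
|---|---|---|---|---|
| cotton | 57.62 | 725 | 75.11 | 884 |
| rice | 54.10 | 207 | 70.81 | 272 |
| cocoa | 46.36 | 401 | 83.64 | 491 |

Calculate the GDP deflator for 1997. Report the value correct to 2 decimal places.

Nominal GDP 1997 = 75.11·884 + 70.81·272 + 83.64·491 = 126724.80.
Real GDP 1997 (at 1989 prices) = 57.62·884 + 54.10·272 + 46.36·491 = 88414.04.
Deflator = Nominal/Real × 100 = 126724.80/88414.04 × 100 = 143.331.

143.33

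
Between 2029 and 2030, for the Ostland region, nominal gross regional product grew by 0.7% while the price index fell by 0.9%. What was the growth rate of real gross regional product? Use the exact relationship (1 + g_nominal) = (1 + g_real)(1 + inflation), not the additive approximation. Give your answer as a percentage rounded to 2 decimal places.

1.61%

(1 + g_nom) = (1 + g_real)(1 + π), so g_real = 1.0070 / 0.9910 − 1 = 0.01615.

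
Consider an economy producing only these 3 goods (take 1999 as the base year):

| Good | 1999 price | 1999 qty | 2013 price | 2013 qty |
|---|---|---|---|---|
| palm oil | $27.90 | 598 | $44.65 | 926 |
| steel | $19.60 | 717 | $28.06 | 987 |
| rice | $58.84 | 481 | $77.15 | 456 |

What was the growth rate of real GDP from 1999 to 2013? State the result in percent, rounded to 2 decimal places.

Real GDP 1999 = Nominal GDP 1999 = 27.90·598 + 19.60·717 + 58.84·481 = 59039.44.
Real GDP 2013 (at 1999 prices) = 27.90·926 + 19.60·987 + 58.84·456 = 72011.64.
Real growth = 72011.64/59039.44 − 1 = 0.2197.

21.97%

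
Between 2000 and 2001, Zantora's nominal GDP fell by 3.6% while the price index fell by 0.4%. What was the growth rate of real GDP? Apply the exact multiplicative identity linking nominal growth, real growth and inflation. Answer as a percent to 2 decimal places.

(1 + g_nom) = (1 + g_real)(1 + π), so g_real = 0.9640 / 0.9960 − 1 = -0.03213.

-3.21%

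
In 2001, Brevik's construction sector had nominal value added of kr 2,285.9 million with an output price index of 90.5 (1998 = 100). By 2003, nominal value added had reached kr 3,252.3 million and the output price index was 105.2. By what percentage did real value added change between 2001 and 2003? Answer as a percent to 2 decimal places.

Deflate each year: 2001 → 2285.9/0.905 = 2525.86; 2003 → 3252.3/1.052 = 3091.54.
So real value added changed by 3091.54/2525.86 − 1 = 0.2240, i.e. 22.40%.

22.40%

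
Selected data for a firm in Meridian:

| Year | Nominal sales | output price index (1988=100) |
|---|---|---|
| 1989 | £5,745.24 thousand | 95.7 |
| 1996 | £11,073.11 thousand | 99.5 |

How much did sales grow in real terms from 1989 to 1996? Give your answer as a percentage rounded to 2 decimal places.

Deflate each year: 1989 → 5745.24/0.957 = 6003.39; 1996 → 11073.11/0.995 = 11128.75.
So real sales changed by 11128.75/6003.39 − 1 = 0.8537, i.e. 85.37%.

85.37%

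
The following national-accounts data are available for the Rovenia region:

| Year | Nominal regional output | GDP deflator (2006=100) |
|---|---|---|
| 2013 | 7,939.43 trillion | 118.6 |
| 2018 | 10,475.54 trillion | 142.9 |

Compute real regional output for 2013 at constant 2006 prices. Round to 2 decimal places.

Real regional output = Nominal / (GDP deflator/100) = 7939.43 / 1.186 = 6694.29.

6,694.29 trillion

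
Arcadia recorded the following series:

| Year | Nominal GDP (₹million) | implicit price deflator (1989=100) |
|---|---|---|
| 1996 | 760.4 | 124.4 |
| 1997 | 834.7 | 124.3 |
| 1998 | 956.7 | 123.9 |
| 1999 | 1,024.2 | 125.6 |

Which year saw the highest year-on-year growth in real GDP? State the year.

1997: real = 834.7/1.243 = 671.52; growth vs 1996 (611.25) = 9.86%.
1998: real = 956.7/1.239 = 772.15; growth vs 1997 (671.52) = 14.99%.
1999: real = 1024.2/1.256 = 815.45; growth vs 1998 (772.15) = 5.61%.

1998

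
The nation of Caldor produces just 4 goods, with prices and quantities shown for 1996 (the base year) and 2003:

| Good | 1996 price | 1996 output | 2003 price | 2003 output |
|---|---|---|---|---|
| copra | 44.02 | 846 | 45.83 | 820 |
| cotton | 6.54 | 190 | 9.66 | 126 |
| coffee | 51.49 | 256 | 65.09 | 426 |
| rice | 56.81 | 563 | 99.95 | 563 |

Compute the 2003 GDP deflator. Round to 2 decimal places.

Nominal GDP 2003 = 45.83·820 + 9.66·126 + 65.09·426 + 99.95·563 = 122797.95.
Real GDP 2003 (at 1996 prices) = 44.02·820 + 6.54·126 + 51.49·426 + 56.81·563 = 90839.21.
Deflator = Nominal/Real × 100 = 122797.95/90839.21 × 100 = 135.182.

135.18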